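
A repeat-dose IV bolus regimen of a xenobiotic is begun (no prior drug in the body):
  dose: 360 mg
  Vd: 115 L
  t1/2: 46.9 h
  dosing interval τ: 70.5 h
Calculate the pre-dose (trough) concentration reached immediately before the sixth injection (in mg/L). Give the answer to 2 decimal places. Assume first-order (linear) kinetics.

C₀ per dose = Dose / Vd = 360 / 115 = 3.130 mg/L
k = ln2 / t½ = 0.693147 / 46.9 = 0.01478 h⁻¹
Fraction remaining after one interval: r = e^(−kτ) = e^(−0.01478 × 70.5) = 0.3528
Before dose 6, 5 doses have been given (aged 1τ, 2τ, 3τ, 4τ, 5τ).
C_trough = C₀ × (r + r² + … + r^5) = C₀ × r(1−r^5)/(1−r)
        = 3.130 × 0.3528 × (1 − 0.005466) / (1 − 0.3528) = 1.697 mg/L

1.70 mg/L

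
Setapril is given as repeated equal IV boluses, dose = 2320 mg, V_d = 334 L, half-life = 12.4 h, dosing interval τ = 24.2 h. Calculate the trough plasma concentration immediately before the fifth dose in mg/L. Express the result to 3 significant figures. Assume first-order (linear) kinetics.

C₀ per dose = Dose / Vd = 2320 / 334 = 6.946 mg/L
k = ln2 / t½ = 0.693147 / 12.4 = 0.05590 h⁻¹
Fraction remaining after one interval: r = e^(−kτ) = e^(−0.05590 × 24.2) = 0.2585
Before dose 5, 4 doses have been given (aged 1τ, 2τ, 3τ, 4τ).
C_trough = C₀ × (r + r² + … + r^4) = C₀ × r(1−r^4)/(1−r)
        = 6.946 × 0.2585 × (1 − 0.004465) / (1 − 0.2585) = 2.411 mg/L

2.41 mg/L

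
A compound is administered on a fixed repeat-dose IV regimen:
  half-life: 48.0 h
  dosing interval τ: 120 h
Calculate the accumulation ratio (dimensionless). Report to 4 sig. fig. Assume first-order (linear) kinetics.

k = ln2 / t½ = 0.693147 / 48.0 = 0.01444 h⁻¹
e^(−kτ) = e^(−0.01444 × 120) = 0.1768
Accumulation ratio R = 1 / (1 − e^(−kτ)) = 1 / (1 − 0.1768) = 1.215

1.215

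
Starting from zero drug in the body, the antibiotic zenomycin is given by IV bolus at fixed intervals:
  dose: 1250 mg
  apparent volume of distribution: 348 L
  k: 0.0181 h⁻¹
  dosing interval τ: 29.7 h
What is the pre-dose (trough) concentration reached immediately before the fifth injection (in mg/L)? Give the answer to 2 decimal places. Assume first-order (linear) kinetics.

C₀ per dose = Dose / Vd = 1250 / 348 = 3.592 mg/L
Fraction remaining after one interval: r = e^(−kτ) = e^(−0.01810 × 29.7) = 0.5842
Before dose 5, 4 doses have been given (aged 1τ, 2τ, 3τ, 4τ).
C_trough = C₀ × (r + r² + … + r^4) = C₀ × r(1−r^4)/(1−r)
        = 3.592 × 0.5842 × (1 − 0.1165) / (1 − 0.5842) = 4.459 mg/L

4.46 mg/L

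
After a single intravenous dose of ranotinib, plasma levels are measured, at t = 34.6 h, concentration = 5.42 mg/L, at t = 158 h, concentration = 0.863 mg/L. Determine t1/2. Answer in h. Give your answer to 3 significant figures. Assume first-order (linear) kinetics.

k = ln(C₁/C₂) / (t₂ − t₁) = ln(5.42/0.863) / (158 − 34.6)
  = 1.837 / 123.4 = 0.01489 h⁻¹
t½ = ln2 / k = 0.693147 / 0.01489 = 46.55 h

46.6 h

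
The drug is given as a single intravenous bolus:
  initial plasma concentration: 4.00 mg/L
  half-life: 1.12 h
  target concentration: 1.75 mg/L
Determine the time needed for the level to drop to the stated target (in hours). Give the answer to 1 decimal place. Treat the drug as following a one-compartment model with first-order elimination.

1.3 h

k = ln2 / t½ = 0.693147 / 1.12 = 0.6189 h⁻¹
t = ln(C₀ / C) / k = ln(4.000 / 1.75) / 0.6189
  = ln(2.286) / 0.6189 = 0.8268 / 0.6189 = 1.336 h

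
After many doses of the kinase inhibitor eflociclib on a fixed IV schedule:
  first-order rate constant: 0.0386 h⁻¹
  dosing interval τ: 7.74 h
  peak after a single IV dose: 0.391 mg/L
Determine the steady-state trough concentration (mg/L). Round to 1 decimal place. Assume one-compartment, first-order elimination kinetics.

1.1 mg/L

e^(−kτ) = e^(−0.03860 × 7.74) = 0.7417
Accumulation ratio R = 1 / (1 − e^(−kτ)) = 1 / (1 − 0.7417) = 3.871
Steady-state trough = C₀ × R × e^(−kτ) = 0.391 × 3.871 × 0.7417 = 1.123 mg/L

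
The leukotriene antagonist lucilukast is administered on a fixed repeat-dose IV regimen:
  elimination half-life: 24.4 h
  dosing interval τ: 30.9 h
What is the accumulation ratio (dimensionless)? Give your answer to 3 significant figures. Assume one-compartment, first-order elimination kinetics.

k = ln2 / t½ = 0.693147 / 24.4 = 0.02841 h⁻¹
e^(−kτ) = e^(−0.02841 × 30.9) = 0.4157
Accumulation ratio R = 1 / (1 − e^(−kτ)) = 1 / (1 − 0.4157) = 1.711

1.71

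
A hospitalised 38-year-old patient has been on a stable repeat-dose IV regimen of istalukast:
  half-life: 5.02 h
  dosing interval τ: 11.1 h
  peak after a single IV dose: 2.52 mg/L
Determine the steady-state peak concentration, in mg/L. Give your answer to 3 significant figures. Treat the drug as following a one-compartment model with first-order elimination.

k = ln2 / t½ = 0.693147 / 5.02 = 0.1381 h⁻¹
e^(−kτ) = e^(−0.1381 × 11.1) = 0.2159
Accumulation ratio R = 1 / (1 − e^(−kτ)) = 1 / (1 − 0.2159) = 1.275
Steady-state peak = C₀ × R = 2.52 × 1.275 = 3.213 mg/L

3.21 mg/L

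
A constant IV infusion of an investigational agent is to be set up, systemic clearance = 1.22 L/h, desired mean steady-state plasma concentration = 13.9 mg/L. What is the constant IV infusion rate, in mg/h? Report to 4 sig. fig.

At steady state, infusion rate R₀ = Css × CL = 13.9 × 1.220 = 16.96 mg/h

16.96 mg/h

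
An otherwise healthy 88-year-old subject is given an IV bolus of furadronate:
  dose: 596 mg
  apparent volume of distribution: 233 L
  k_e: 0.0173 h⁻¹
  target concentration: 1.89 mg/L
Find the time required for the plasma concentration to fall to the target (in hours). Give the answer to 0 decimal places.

17 h

C₀ = Dose / Vd = 596.0 / 233 = 2.558 mg/L
t = ln(C₀ / C) / k = ln(2.558 / 1.89) / 0.01730
  = ln(1.353) / 0.01730 = 0.3023 / 0.01730 = 17.47 h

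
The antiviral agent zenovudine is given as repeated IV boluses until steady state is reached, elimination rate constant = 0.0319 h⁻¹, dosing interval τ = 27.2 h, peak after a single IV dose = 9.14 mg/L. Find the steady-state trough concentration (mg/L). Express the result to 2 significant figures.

6.6 mg/L

e^(−kτ) = e^(−0.03190 × 27.2) = 0.4199
Accumulation ratio R = 1 / (1 − e^(−kτ)) = 1 / (1 − 0.4199) = 1.724
Steady-state trough = C₀ × R × e^(−kτ) = 9.14 × 1.724 × 0.4199 = 6.617 mg/L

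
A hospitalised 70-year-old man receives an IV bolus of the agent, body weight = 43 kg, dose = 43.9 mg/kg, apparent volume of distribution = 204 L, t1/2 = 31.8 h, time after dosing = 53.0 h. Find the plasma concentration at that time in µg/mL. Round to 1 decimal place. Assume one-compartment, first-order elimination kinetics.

Total dose = 43.9 × 43 = 1888 mg
C₀ = Dose / Vd = 1888 / 204 = 9.255 mg/L
k = ln2 / t½ = 0.693147 / 31.8 = 0.02180 h⁻¹
C = C₀ · e^(−k·t) = 9.255 × e^(−0.02180 × 53.0)
  = 9.255 × 0.3149 = 2.914 mg/L
(2.914 mg/L = 2.914 µg/mL)

2.9 µg/mL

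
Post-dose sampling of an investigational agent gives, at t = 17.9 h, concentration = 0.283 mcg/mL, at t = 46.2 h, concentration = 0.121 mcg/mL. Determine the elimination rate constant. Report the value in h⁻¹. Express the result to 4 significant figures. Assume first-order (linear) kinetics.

k = ln(C₁/C₂) / (t₂ − t₁) = ln(0.283/0.121) / (46.2 − 17.9)
  = 0.8497 / 28.30 = 0.03002 h⁻¹

0.03002 h⁻¹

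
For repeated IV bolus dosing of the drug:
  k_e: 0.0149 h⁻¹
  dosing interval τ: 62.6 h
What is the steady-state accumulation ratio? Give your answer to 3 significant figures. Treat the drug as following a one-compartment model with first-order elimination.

1.65

e^(−kτ) = e^(−0.01490 × 62.6) = 0.3935
Accumulation ratio R = 1 / (1 − e^(−kτ)) = 1 / (1 − 0.3935) = 1.649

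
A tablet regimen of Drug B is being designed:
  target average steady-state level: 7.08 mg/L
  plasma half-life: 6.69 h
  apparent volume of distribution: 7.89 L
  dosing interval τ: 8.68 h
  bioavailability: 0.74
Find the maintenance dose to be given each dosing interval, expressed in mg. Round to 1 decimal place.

k = ln2 / t½ = 0.693147 / 6.69 = 0.1036 h⁻¹
CL = k × Vd = 0.1036 × 7.89 = 0.8174 L/h
At steady state, F × (Dose/τ) = Css × CL.
Dose = Css × CL × τ / F = 7.08 × 0.8174 × 8.68 / 0.74 = 67.88 mg

67.9 mg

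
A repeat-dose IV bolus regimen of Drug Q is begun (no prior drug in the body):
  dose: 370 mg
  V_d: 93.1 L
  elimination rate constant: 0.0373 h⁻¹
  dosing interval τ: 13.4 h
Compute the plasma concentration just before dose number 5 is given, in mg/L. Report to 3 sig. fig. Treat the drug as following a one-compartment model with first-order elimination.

C₀ per dose = Dose / Vd = 370 / 93.1 = 3.974 mg/L
Fraction remaining after one interval: r = e^(−kτ) = e^(−0.03730 × 13.4) = 0.6066
Before dose 5, 4 doses have been given (aged 1τ, 2τ, 3τ, 4τ).
C_trough = C₀ × (r + r² + … + r^4) = C₀ × r(1−r^4)/(1−r)
        = 3.974 × 0.6066 × (1 − 0.1354) / (1 − 0.6066) = 5.298 mg/L

5.30 mg/L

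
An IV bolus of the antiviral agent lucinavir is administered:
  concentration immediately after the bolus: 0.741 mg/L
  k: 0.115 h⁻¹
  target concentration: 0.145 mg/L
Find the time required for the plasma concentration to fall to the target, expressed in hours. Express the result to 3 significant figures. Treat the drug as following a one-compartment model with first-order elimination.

14.2 h

t = ln(C₀ / C) / k = ln(0.7410 / 0.145) / 0.1150
  = ln(5.110) / 0.1150 = 1.631 / 0.1150 = 14.18 h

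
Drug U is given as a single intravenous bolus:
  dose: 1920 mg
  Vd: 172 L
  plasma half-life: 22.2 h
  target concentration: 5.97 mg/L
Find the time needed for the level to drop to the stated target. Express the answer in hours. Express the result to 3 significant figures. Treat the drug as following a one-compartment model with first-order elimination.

C₀ = Dose / Vd = 1920 / 172 = 11.16 mg/L
k = ln2 / t½ = 0.693147 / 22.2 = 0.03122 h⁻¹
t = ln(C₀ / C) / k = ln(11.16 / 5.97) / 0.03122
  = ln(1.869) / 0.03122 = 0.6254 / 0.03122 = 20.03 h

20.0 h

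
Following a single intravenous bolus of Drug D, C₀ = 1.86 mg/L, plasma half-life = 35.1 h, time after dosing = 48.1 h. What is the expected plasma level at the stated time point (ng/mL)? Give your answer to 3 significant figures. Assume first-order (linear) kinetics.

719 ng/mL

k = ln2 / t½ = 0.693147 / 35.1 = 0.01975 h⁻¹
C = C₀ · e^(−k·t) = 1.860 × e^(−0.01975 × 48.1)
  = 1.860 × 0.3868 = 0.7194 mg/L
Convert: 0.7194 mg/L × 1000 = 719.4 ng/mL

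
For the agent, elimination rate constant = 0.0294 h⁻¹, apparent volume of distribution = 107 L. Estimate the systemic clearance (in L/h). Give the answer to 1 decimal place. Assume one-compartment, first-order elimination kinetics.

3.1 L/h

CL = k × Vd = 0.0294 × 107 = 3.146 L/h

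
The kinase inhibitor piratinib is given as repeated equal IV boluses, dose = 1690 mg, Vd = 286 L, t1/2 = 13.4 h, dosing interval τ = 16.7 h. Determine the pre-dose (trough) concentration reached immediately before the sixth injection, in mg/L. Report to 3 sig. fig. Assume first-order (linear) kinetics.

4.25 mg/L

C₀ per dose = Dose / Vd = 1690 / 286 = 5.909 mg/L
k = ln2 / t½ = 0.693147 / 13.4 = 0.05173 h⁻¹
Fraction remaining after one interval: r = e^(−kτ) = e^(−0.05173 × 16.7) = 0.4215
Before dose 6, 5 doses have been given (aged 1τ, 2τ, 3τ, 4τ, 5τ).
C_trough = C₀ × (r + r² + … + r^5) = C₀ × r(1−r^5)/(1−r)
        = 5.909 × 0.4215 × (1 − 0.01330) / (1 − 0.4215) = 4.248 mg/L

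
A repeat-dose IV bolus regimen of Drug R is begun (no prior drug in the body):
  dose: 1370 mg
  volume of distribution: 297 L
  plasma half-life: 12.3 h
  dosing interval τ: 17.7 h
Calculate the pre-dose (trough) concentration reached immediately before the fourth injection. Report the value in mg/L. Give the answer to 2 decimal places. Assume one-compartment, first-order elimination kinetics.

2.56 mg/L

C₀ per dose = Dose / Vd = 1370 / 297 = 4.613 mg/L
k = ln2 / t½ = 0.693147 / 12.3 = 0.05635 h⁻¹
Fraction remaining after one interval: r = e^(−kτ) = e^(−0.05635 × 17.7) = 0.3688
Before dose 4, 3 doses have been given (aged 1τ, 2τ, 3τ).
C_trough = C₀ × (r + r² + … + r^3) = C₀ × r(1−r^3)/(1−r)
        = 4.613 × 0.3688 × (1 − 0.05016) / (1 − 0.3688) = 2.560 mg/L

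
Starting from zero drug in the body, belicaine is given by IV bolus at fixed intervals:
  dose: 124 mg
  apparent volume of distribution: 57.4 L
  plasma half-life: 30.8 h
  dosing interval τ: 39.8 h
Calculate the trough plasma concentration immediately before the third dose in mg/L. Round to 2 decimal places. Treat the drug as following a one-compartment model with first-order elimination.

C₀ per dose = Dose / Vd = 124 / 57.4 = 2.160 mg/L
k = ln2 / t½ = 0.693147 / 30.8 = 0.02250 h⁻¹
Fraction remaining after one interval: r = e^(−kτ) = e^(−0.02250 × 39.8) = 0.4084
Before dose 3, 2 doses have been given (aged 1τ, 2τ).
C_trough = C₀ × (r + r²) = 2.160 × (0.4084 + 0.1668) = 1.242 mg/L

1.24 mg/L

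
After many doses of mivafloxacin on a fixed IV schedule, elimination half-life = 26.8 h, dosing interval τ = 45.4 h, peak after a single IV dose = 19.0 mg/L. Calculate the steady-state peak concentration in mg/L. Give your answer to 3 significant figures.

27.5 mg/L

k = ln2 / t½ = 0.693147 / 26.8 = 0.02586 h⁻¹
e^(−kτ) = e^(−0.02586 × 45.4) = 0.3091
Accumulation ratio R = 1 / (1 − e^(−kτ)) = 1 / (1 − 0.3091) = 1.447
Steady-state peak = C₀ × R = 19.0 × 1.447 = 27.49 mg/L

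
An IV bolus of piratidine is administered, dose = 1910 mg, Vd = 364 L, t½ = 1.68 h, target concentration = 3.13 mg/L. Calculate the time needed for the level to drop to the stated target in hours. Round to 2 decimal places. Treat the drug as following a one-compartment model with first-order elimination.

1.25 h

C₀ = Dose / Vd = 1910 / 364 = 5.247 mg/L
k = ln2 / t½ = 0.693147 / 1.68 = 0.4126 h⁻¹
t = ln(C₀ / C) / k = ln(5.247 / 3.13) / 0.4126
  = ln(1.676) / 0.4126 = 0.5164 / 0.4126 = 1.252 h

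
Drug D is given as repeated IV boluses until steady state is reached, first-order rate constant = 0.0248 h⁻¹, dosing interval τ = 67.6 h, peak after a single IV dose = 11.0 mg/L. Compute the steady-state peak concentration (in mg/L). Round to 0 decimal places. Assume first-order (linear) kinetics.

14 mg/L

e^(−kτ) = e^(−0.02480 × 67.6) = 0.1870
Accumulation ratio R = 1 / (1 − e^(−kτ)) = 1 / (1 − 0.1870) = 1.230
Steady-state peak = C₀ × R = 11.0 × 1.230 = 13.53 mg/L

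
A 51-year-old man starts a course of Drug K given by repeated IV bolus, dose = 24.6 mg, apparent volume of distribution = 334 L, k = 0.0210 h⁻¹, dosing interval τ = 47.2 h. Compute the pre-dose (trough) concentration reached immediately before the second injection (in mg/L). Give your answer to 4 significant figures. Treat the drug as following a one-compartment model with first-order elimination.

0.02733 mg/L

C₀ per dose = Dose / Vd = 24.6 / 334 = 0.07365 mg/L
Fraction remaining after one interval: r = e^(−kτ) = e^(−0.02100 × 47.2) = 0.3711
Before dose 2, 1 dose has been given (aged 1τ).
C_trough = C₀ × r = 0.07365 × 0.3711 = 0.02733 mg/L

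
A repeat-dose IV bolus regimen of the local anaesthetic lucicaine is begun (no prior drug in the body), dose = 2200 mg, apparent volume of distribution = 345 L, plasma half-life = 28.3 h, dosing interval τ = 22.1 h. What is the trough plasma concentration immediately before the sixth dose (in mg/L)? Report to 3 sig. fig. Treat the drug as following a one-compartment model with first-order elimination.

C₀ per dose = Dose / Vd = 2200 / 345 = 6.377 mg/L
k = ln2 / t½ = 0.693147 / 28.3 = 0.02449 h⁻¹
Fraction remaining after one interval: r = e^(−kτ) = e^(−0.02449 × 22.1) = 0.5820
Before dose 6, 5 doses have been given (aged 1τ, 2τ, 3τ, 4τ, 5τ).
C_trough = C₀ × (r + r² + … + r^5) = C₀ × r(1−r^5)/(1−r)
        = 6.377 × 0.5820 × (1 − 0.06678) / (1 − 0.5820) = 8.286 mg/L

8.29 mg/L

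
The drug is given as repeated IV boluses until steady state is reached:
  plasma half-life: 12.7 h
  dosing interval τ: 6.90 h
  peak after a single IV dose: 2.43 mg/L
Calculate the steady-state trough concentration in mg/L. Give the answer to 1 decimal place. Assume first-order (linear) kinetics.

5.3 mg/L

k = ln2 / t½ = 0.693147 / 12.7 = 0.05458 h⁻¹
e^(−kτ) = e^(−0.05458 × 6.90) = 0.6862
Accumulation ratio R = 1 / (1 − e^(−kτ)) = 1 / (1 − 0.6862) = 3.187
Steady-state trough = C₀ × R × e^(−kτ) = 2.43 × 3.187 × 0.6862 = 5.314 mg/L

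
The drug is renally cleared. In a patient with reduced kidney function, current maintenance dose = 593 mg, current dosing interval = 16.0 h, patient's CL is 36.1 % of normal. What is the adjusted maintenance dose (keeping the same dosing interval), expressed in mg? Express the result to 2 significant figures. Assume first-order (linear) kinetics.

To keep the same average steady-state level, dosing rate must scale with clearance.
CL ratio = 36.1 / 100 = 0.3610
New dose (same interval) = 593 × 0.3610 = 214.1 mg

210 mg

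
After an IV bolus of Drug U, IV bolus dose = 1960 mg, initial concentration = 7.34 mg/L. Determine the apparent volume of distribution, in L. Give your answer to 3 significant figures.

267 L

Vd = Dose / C₀ = 1960 / 7.34 = 267.0 L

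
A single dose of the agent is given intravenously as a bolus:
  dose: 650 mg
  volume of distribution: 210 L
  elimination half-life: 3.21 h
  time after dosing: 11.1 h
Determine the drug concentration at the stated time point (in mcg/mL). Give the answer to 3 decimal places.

C₀ = Dose / Vd = 650.0 / 210 = 3.095 mg/L
k = ln2 / t½ = 0.693147 / 3.21 = 0.2159 h⁻¹
C = C₀ · e^(−k·t) = 3.095 × e^(−0.2159 × 11.1)
  = 3.095 × 0.09104 = 0.2818 mg/L
(0.2818 mg/L = 0.2818 mcg/mL)

0.282 mcg/mL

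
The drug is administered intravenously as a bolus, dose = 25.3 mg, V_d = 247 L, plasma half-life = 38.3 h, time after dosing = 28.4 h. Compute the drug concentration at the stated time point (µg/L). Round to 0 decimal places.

61 µg/L

C₀ = Dose / Vd = 25.30 / 247 = 0.1024 mg/L
k = ln2 / t½ = 0.693147 / 38.3 = 0.01810 h⁻¹
C = C₀ · e^(−k·t) = 0.1024 × e^(−0.01810 × 28.4)
  = 0.1024 × 0.5981 = 0.06125 mg/L
Convert: 0.06125 mg/L × 1000 = 61.25 µg/L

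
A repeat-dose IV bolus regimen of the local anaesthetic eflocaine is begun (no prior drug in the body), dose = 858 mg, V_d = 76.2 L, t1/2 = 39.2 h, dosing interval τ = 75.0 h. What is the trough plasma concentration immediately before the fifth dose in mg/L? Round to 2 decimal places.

4.05 mg/L

C₀ per dose = Dose / Vd = 858 / 76.2 = 11.26 mg/L
k = ln2 / t½ = 0.693147 / 39.2 = 0.01768 h⁻¹
Fraction remaining after one interval: r = e^(−kτ) = e^(−0.01768 × 75.0) = 0.2655
Before dose 5, 4 doses have been given (aged 1τ, 2τ, 3τ, 4τ).
C_trough = C₀ × (r + r² + … + r^4) = C₀ × r(1−r^4)/(1−r)
        = 11.26 × 0.2655 × (1 − 0.004969) / (1 − 0.2655) = 4.050 mg/L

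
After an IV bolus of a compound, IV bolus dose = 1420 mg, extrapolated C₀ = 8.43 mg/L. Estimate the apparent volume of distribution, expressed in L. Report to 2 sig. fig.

Vd = Dose / C₀ = 1420 / 8.43 = 168.4 L

170 L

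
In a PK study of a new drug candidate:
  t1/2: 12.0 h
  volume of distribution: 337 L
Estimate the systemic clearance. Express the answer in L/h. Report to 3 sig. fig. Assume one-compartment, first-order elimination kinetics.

k = ln2 / t½ = 0.693147 / 12.0 = 0.05776 h⁻¹
CL = k × Vd = 0.05776 × 337 = 19.47 L/h

19.5 L/h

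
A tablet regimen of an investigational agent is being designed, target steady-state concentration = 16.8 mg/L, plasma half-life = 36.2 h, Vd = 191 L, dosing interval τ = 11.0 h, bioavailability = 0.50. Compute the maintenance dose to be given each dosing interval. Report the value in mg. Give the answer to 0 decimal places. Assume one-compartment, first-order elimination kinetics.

k = ln2 / t½ = 0.693147 / 36.2 = 0.01915 h⁻¹
CL = k × Vd = 0.01915 × 191 = 3.658 L/h
At steady state, F × (Dose/τ) = Css × CL.
Dose = Css × CL × τ / F = 16.8 × 3.658 × 11.0 / 0.50 = 1352 mg

1352 mg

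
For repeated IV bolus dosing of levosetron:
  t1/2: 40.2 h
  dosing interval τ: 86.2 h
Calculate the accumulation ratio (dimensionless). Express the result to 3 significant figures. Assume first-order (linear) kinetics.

1.29

k = ln2 / t½ = 0.693147 / 40.2 = 0.01724 h⁻¹
e^(−kτ) = e^(−0.01724 × 86.2) = 0.2263
Accumulation ratio R = 1 / (1 − e^(−kτ)) = 1 / (1 − 0.2263) = 1.292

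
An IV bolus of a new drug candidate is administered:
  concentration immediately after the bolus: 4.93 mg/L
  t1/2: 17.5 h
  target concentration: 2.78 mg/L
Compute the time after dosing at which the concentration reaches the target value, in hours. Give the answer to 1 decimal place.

14.5 h

k = ln2 / t½ = 0.693147 / 17.5 = 0.03961 h⁻¹
t = ln(C₀ / C) / k = ln(4.930 / 2.78) / 0.03961
  = ln(1.773) / 0.03961 = 0.5727 / 0.03961 = 14.46 h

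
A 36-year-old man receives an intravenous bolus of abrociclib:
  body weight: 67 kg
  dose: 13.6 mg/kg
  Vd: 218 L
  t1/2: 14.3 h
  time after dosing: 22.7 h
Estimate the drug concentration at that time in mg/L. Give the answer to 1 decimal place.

1.4 mg/L

Total dose = 13.6 × 67 = 911.2 mg
C₀ = Dose / Vd = 911.2 / 218 = 4.180 mg/L
k = ln2 / t½ = 0.693147 / 14.3 = 0.04847 h⁻¹
C = C₀ · e^(−k·t) = 4.180 × e^(−0.04847 × 22.7)
  = 4.180 × 0.3328 = 1.391 mg/L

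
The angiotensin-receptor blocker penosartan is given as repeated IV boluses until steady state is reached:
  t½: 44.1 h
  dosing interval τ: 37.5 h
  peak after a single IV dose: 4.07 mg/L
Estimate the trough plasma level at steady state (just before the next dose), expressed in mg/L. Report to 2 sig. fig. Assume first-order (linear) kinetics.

5.1 mg/L

k = ln2 / t½ = 0.693147 / 44.1 = 0.01572 h⁻¹
e^(−kτ) = e^(−0.01572 × 37.5) = 0.5546
Accumulation ratio R = 1 / (1 − e^(−kτ)) = 1 / (1 − 0.5546) = 2.245
Steady-state trough = C₀ × R × e^(−kτ) = 4.07 × 2.245 × 0.5546 = 5.067 mg/L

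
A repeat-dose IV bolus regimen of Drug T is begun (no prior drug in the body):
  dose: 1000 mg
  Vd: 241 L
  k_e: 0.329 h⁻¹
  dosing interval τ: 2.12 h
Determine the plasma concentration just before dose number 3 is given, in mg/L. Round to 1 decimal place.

C₀ per dose = Dose / Vd = 1000 / 241 = 4.149 mg/L
Fraction remaining after one interval: r = e^(−kτ) = e^(−0.3290 × 2.12) = 0.4978
Before dose 3, 2 doses have been given (aged 1τ, 2τ).
C_trough = C₀ × (r + r²) = 4.149 × (0.4978 + 0.2478) = 3.093 mg/L

3.1 mg/L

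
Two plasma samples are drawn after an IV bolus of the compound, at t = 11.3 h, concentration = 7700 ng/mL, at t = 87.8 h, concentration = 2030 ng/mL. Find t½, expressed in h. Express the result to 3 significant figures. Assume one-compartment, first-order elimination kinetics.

k = ln(C₁/C₂) / (t₂ − t₁) = ln(7700/2030) / (87.8 − 11.3)
  = 1.333 / 76.50 = 0.01742 h⁻¹
t½ = ln2 / k = 0.693147 / 0.01742 = 39.79 h

39.8 h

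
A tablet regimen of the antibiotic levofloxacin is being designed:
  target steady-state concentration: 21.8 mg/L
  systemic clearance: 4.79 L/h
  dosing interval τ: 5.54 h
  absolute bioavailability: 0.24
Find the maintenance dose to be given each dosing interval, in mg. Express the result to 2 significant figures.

2400 mg

At steady state, F × (Dose/τ) = Css × CL.
Dose = Css × CL × τ / F = 21.8 × 4.790 × 5.54 / 0.24 = 2410 mg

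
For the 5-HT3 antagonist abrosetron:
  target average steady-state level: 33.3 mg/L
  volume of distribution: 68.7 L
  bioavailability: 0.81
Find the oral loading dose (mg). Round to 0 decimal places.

LD = Css × Vd / F = 33.3 × 68.7 / 0.81 = 2824 mg

2824 mg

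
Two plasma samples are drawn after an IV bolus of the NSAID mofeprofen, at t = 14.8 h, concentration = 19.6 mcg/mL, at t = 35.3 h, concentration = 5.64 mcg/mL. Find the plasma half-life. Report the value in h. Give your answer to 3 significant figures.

11.4 h

k = ln(C₁/C₂) / (t₂ − t₁) = ln(19.6/5.64) / (35.3 − 14.8)
  = 1.246 / 20.50 = 0.06078 h⁻¹
t½ = ln2 / k = 0.693147 / 0.06078 = 11.40 h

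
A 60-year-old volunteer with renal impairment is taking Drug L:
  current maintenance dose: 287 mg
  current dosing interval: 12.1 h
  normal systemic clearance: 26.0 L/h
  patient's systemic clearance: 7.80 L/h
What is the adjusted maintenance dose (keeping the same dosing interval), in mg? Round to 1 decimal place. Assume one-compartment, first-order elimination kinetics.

86.1 mg

To keep the same average steady-state level, dosing rate must scale with clearance.
CL ratio = 7.80 / 26.0 = 0.3000
New dose (same interval) = 287 × 0.3000 = 86.10 mg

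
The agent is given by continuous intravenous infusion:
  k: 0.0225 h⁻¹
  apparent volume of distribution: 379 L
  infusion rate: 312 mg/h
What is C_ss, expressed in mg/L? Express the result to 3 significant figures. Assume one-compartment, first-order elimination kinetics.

CL = k × Vd = 0.02250 × 379 = 8.528 L/h
At steady state Css = R₀ / CL = 312 / 8.528 = 36.59 mg/L

36.6 mg/L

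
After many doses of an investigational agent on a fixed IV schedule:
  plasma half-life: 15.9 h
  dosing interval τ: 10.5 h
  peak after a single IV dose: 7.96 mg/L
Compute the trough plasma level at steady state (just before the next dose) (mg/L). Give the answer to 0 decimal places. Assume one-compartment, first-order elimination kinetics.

14 mg/L

k = ln2 / t½ = 0.693147 / 15.9 = 0.04359 h⁻¹
e^(−kτ) = e^(−0.04359 × 10.5) = 0.6327
Accumulation ratio R = 1 / (1 − e^(−kτ)) = 1 / (1 − 0.6327) = 2.723
Steady-state trough = C₀ × R × e^(−kτ) = 7.96 × 2.723 × 0.6327 = 13.71 mg/L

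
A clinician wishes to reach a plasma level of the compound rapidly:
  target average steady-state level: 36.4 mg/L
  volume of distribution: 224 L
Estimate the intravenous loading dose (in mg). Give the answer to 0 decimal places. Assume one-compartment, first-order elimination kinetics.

LD = Css × Vd = 36.4 × 224 = 8154 mg

8154 mg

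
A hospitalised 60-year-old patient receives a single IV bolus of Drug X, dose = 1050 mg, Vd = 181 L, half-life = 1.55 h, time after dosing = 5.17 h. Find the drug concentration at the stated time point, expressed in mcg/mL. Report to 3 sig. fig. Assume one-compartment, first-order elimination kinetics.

0.575 mcg/mL

C₀ = Dose / Vd = 1050 / 181 = 5.801 mg/L
k = ln2 / t½ = 0.693147 / 1.55 = 0.4472 h⁻¹
C = C₀ · e^(−k·t) = 5.801 × e^(−0.4472 × 5.17)
  = 5.801 × 0.09906 = 0.5746 mg/L
(0.5746 mg/L = 0.5746 mcg/mL)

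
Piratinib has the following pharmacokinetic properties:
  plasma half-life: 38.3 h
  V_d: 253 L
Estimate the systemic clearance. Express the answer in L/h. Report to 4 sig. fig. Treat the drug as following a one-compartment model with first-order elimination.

4.579 L/h

k = ln2 / t½ = 0.693147 / 38.3 = 0.01810 h⁻¹
CL = k × Vd = 0.01810 × 253 = 4.579 L/h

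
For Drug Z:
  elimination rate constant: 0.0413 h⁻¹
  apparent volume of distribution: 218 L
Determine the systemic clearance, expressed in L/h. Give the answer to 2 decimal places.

CL = k × Vd = 0.0413 × 218 = 9.003 L/h

9.00 L/h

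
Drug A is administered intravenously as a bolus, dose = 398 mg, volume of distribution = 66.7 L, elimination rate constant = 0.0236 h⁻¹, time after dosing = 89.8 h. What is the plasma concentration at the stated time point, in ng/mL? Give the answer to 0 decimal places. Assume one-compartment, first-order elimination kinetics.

717 ng/mL

C₀ = Dose / Vd = 398.0 / 66.7 = 5.967 mg/L
C = C₀ · e^(−k·t) = 5.967 × e^(−0.02360 × 89.8)
  = 5.967 × 0.1201 = 0.7166 mg/L
Convert: 0.7166 mg/L × 1000 = 716.6 ng/mL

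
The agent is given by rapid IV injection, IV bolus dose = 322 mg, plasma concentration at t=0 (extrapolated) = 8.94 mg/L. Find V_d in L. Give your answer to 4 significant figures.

36.02 L

Vd = Dose / C₀ = 322.0 / 8.94 = 36.02 L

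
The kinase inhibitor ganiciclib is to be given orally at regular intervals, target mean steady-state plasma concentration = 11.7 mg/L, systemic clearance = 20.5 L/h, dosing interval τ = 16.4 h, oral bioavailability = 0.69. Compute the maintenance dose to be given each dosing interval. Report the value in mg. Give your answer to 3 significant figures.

At steady state, F × (Dose/τ) = Css × CL.
Dose = Css × CL × τ / F = 11.7 × 20.50 × 16.4 / 0.69 = 5701 mg

5700 mg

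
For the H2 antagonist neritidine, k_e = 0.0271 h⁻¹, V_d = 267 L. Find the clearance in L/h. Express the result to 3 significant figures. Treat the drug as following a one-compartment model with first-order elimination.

7.24 L/h

CL = k × Vd = 0.0271 × 267 = 7.236 L/h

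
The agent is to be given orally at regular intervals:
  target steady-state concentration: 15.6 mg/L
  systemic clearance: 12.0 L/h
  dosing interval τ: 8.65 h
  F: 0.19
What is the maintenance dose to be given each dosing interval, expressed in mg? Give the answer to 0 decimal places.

At steady state, F × (Dose/τ) = Css × CL.
Dose = Css × CL × τ / F = 15.6 × 12.00 × 8.65 / 0.19 = 8523 mg

8523 mg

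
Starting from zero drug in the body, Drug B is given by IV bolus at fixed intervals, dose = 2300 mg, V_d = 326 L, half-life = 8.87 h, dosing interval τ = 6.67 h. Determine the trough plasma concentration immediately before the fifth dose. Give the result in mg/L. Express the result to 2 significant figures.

C₀ per dose = Dose / Vd = 2300 / 326 = 7.055 mg/L
k = ln2 / t½ = 0.693147 / 8.87 = 0.07815 h⁻¹
Fraction remaining after one interval: r = e^(−kτ) = e^(−0.07815 × 6.67) = 0.5938
Before dose 5, 4 doses have been given (aged 1τ, 2τ, 3τ, 4τ).
C_trough = C₀ × (r + r² + … + r^4) = C₀ × r(1−r^4)/(1−r)
        = 7.055 × 0.5938 × (1 − 0.1243) / (1 − 0.5938) = 9.031 mg/L

9.0 mg/L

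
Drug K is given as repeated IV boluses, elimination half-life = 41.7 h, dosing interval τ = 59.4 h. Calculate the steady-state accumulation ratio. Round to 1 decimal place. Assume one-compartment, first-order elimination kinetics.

1.6

k = ln2 / t½ = 0.693147 / 41.7 = 0.01662 h⁻¹
e^(−kτ) = e^(−0.01662 × 59.4) = 0.3726
Accumulation ratio R = 1 / (1 − e^(−kτ)) = 1 / (1 − 0.3726) = 1.594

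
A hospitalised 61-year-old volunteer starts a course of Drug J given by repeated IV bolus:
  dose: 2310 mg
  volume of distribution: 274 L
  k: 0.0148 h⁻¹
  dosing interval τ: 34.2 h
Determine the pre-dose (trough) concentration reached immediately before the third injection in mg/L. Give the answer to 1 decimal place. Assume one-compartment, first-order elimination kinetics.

C₀ per dose = Dose / Vd = 2310 / 274 = 8.431 mg/L
Fraction remaining after one interval: r = e^(−kτ) = e^(−0.01480 × 34.2) = 0.6028
Before dose 3, 2 doses have been given (aged 1τ, 2τ).
C_trough = C₀ × (r + r²) = 8.431 × (0.6028 + 0.3634) = 8.146 mg/L

8.1 mg/L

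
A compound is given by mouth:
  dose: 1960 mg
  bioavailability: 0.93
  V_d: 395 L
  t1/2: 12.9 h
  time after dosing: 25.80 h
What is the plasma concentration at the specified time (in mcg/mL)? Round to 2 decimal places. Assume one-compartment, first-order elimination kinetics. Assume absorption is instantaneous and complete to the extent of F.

Amount reaching circulation = F × Dose = 0.93 × 1960 = 1823 mg
C₀ = F·Dose / Vd = 1823 / 395 = 4.615 mg/L
k = ln2 / t½ = 0.693147 / 12.9 = 0.05373 h⁻¹
t / t½ = 25.80 / 12.9 = 2 half-lives
C = C₀ × (1/2)^2 = 4.615 × 0.2500 = 1.154 mg/L
(1.154 mg/L = 1.154 mcg/mL)

1.15 mcg/mL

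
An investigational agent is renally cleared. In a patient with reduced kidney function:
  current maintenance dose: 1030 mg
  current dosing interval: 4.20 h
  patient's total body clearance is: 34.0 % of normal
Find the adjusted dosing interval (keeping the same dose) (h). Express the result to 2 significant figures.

To keep the same average steady-state level, dosing rate must scale with clearance.
CL ratio = 34.0 / 100 = 0.3400
New interval (same dose) = 4.20 / 0.3400 = 12.35 h

12 h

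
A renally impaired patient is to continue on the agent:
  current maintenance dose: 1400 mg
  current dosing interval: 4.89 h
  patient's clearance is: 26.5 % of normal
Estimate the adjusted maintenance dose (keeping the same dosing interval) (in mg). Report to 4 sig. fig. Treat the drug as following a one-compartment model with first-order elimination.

To keep the same average steady-state level, dosing rate must scale with clearance.
CL ratio = 26.5 / 100 = 0.2650
New dose (same interval) = 1400 × 0.2650 = 371.0 mg

371.0 mg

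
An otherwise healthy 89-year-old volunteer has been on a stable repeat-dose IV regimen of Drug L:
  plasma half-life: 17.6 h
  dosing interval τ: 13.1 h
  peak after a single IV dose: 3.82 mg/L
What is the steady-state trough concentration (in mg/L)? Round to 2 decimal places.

k = ln2 / t½ = 0.693147 / 17.6 = 0.03938 h⁻¹
e^(−kτ) = e^(−0.03938 × 13.1) = 0.5970
Accumulation ratio R = 1 / (1 − e^(−kτ)) = 1 / (1 − 0.5970) = 2.481
Steady-state trough = C₀ × R × e^(−kτ) = 3.82 × 2.481 × 0.5970 = 5.658 mg/L

5.66 mg/L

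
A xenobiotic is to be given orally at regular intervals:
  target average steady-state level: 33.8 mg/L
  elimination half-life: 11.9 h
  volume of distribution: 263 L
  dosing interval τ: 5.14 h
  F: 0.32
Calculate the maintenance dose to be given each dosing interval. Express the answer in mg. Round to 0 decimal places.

8317 mg

k = ln2 / t½ = 0.693147 / 11.9 = 0.05825 h⁻¹
CL = k × Vd = 0.05825 × 263 = 15.32 L/h
At steady state, F × (Dose/τ) = Css × CL.
Dose = Css × CL × τ / F = 33.8 × 15.32 × 5.14 / 0.32 = 8317 mg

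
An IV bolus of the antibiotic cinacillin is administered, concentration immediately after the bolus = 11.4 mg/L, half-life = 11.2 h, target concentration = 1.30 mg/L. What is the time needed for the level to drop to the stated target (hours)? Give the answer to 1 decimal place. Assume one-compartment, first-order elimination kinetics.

k = ln2 / t½ = 0.693147 / 11.2 = 0.06189 h⁻¹
t = ln(C₀ / C) / k = ln(11.40 / 1.30) / 0.06189
  = ln(8.769) / 0.06189 = 2.171 / 0.06189 = 35.08 h

35.1 h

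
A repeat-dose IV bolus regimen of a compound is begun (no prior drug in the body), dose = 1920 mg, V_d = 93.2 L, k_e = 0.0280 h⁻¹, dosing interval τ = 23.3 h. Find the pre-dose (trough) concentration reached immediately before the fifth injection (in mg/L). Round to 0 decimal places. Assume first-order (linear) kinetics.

C₀ per dose = Dose / Vd = 1920 / 93.2 = 20.60 mg/L
Fraction remaining after one interval: r = e^(−kτ) = e^(−0.02800 × 23.3) = 0.5208
Before dose 5, 4 doses have been given (aged 1τ, 2τ, 3τ, 4τ).
C_trough = C₀ × (r + r² + … + r^4) = C₀ × r(1−r^4)/(1−r)
        = 20.60 × 0.5208 × (1 − 0.07357) / (1 − 0.5208) = 20.74 mg/L

21 mg/L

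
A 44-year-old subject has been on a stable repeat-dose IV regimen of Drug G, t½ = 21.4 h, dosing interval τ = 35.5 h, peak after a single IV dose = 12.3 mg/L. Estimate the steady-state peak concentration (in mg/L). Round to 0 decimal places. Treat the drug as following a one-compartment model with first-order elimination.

k = ln2 / t½ = 0.693147 / 21.4 = 0.03239 h⁻¹
e^(−kτ) = e^(−0.03239 × 35.5) = 0.3167
Accumulation ratio R = 1 / (1 − e^(−kτ)) = 1 / (1 − 0.3167) = 1.463
Steady-state peak = C₀ × R = 12.3 × 1.463 = 17.99 mg/L

18 mg/L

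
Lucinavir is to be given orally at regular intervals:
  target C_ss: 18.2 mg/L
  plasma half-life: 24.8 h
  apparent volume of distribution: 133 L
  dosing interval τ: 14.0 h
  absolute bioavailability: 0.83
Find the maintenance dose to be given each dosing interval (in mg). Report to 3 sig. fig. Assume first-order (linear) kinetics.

1140 mg

k = ln2 / t½ = 0.693147 / 24.8 = 0.02795 h⁻¹
CL = k × Vd = 0.02795 × 133 = 3.717 L/h
At steady state, F × (Dose/τ) = Css × CL.
Dose = Css × CL × τ / F = 18.2 × 3.717 × 14.0 / 0.83 = 1141 mg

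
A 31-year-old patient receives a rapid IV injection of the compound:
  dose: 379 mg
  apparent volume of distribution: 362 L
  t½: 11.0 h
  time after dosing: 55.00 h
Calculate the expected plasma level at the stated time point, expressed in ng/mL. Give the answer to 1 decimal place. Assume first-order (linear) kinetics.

32.7 ng/mL

C₀ = Dose / Vd = 379.0 / 362 = 1.047 mg/L
k = ln2 / t½ = 0.693147 / 11.0 = 0.06301 h⁻¹
t / t½ = 55.00 / 11.0 = 5 half-lives
C = C₀ × (1/2)^5 = 1.047 × 0.03125 = 0.03272 mg/L
Convert: 0.03272 mg/L × 1000 = 32.72 ng/mL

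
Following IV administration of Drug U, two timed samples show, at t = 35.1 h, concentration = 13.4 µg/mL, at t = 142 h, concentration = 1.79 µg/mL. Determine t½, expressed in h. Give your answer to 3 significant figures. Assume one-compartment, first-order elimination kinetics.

36.8 h

k = ln(C₁/C₂) / (t₂ − t₁) = ln(13.4/1.79) / (142 − 35.1)
  = 2.013 / 106.9 = 0.01883 h⁻¹
t½ = ln2 / k = 0.693147 / 0.01883 = 36.81 h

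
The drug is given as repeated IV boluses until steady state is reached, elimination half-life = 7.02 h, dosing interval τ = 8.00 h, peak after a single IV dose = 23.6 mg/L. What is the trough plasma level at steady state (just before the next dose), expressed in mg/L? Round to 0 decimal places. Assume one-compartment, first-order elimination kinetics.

20 mg/L

k = ln2 / t½ = 0.693147 / 7.02 = 0.09874 h⁻¹
e^(−kτ) = e^(−0.09874 × 8.00) = 0.4539
Accumulation ratio R = 1 / (1 − e^(−kτ)) = 1 / (1 − 0.4539) = 1.831
Steady-state trough = C₀ × R × e^(−kτ) = 23.6 × 1.831 × 0.4539 = 19.61 mg/L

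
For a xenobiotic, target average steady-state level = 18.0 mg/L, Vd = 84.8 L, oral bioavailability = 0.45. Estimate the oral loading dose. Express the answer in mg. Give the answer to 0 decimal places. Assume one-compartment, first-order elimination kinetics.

3392 mg

LD = Css × Vd / F = 18.0 × 84.8 / 0.45 = 3392 mg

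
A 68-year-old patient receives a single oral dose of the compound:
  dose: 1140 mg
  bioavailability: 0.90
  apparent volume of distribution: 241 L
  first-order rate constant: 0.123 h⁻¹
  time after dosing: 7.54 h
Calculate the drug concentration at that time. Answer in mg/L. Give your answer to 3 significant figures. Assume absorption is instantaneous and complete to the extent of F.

1.68 mg/L

Amount reaching circulation = F × Dose = 0.90 × 1140 = 1026 mg
C₀ = F·Dose / Vd = 1026 / 241 = 4.257 mg/L
C = C₀ · e^(−k·t) = 4.257 × e^(−0.1230 × 7.54)
  = 4.257 × 0.3956 = 1.684 mg/L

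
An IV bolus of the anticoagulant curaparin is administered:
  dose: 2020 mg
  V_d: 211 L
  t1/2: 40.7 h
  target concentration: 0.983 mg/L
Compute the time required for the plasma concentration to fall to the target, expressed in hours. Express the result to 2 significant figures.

C₀ = Dose / Vd = 2020 / 211 = 9.573 mg/L
k = ln2 / t½ = 0.693147 / 40.7 = 0.01703 h⁻¹
t = ln(C₀ / C) / k = ln(9.573 / 0.983) / 0.01703
  = ln(9.739) / 0.01703 = 2.276 / 0.01703 = 133.6 h

130 h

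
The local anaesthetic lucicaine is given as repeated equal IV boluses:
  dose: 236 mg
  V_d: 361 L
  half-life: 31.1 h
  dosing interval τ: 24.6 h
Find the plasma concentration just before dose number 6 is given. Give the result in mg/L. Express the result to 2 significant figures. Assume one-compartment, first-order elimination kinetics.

C₀ per dose = Dose / Vd = 236 / 361 = 0.6537 mg/L
k = ln2 / t½ = 0.693147 / 31.1 = 0.02229 h⁻¹
Fraction remaining after one interval: r = e^(−kτ) = e^(−0.02229 × 24.6) = 0.5779
Before dose 6, 5 doses have been given (aged 1τ, 2τ, 3τ, 4τ, 5τ).
C_trough = C₀ × (r + r² + … + r^5) = C₀ × r(1−r^5)/(1−r)
        = 0.6537 × 0.5779 × (1 − 0.06446) / (1 − 0.5779) = 0.8373 mg/L

0.84 mg/L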